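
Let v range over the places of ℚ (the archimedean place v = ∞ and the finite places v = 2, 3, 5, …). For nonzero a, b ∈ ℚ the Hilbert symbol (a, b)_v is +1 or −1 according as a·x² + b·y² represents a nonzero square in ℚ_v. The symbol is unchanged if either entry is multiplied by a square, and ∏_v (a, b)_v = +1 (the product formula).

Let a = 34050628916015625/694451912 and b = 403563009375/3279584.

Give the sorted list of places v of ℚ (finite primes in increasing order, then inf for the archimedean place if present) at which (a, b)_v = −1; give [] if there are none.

Mod squares: a ≡ 2, b ≡ 210. Check v ∈ {∞, 2, 3, 5, 7, 11}.
v=3: a=3^20·(≡2), b=3^17·(≡1) mod 3; (2|3)=-1, (1|3)=+1; (−1)^{20·17·1}·(-1)^17·(+1)^20 = -1.
v=2: v_2(a)=-3, v_2(b)=-5; units ≡ 1, 1 (mod 8); ε·ε+αω+βω = 0·0+-3·0+-5·0 ≡ 0  ⇒  (a,b)_2 = +1.
v=7: a=7^-2·(≡4), b=7^-1·(≡4) mod 7; (4|7)=+1, (4|7)=+1; (−1)^{-2·-1·3}·(+1)^-1·(+1)^-2 = +1.
v=∞: 2 > 0 and 210 > 0  ⇒  (a,b)_∞ = +1.
v=11: a=11^-6·(≡8), b=11^-4·(≡5) mod 11; (8|11)=-1, (5|11)=+1; (−1)^{-6·-4·5}·(-1)^-4·(+1)^-6 = +1.
v=5: a=5^10·(≡3), b=5^5·(≡2) mod 5; (3|5)=-1, (2|5)=-1; (−1)^{10·5·2}·(-1)^5·(-1)^10 = -1.
|Ram(2, 210)| = 2, even; anisotropic at {3, 5}.

[3, 5]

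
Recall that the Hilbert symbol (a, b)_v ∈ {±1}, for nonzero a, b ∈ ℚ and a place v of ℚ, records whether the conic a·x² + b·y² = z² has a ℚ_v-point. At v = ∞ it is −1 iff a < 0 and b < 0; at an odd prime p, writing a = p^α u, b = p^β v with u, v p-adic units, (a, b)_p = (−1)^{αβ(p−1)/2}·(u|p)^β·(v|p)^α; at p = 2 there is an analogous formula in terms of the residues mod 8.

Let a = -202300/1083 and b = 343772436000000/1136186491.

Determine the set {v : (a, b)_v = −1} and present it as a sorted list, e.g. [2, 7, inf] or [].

(a, b) ≡ (-21, 399) mod (ℚ^×)²; places V = {2, 3, 5, 7, 11, 17, 19, 37, ∞}.
(a,b)_∞: sgn(-21)=−, sgn(399)=+, so +1.
(a,b)_3: α=-1, u≡2; β=1, v≡1 (mod 3); (2|3)=-1, (1|3)=+1; sign (−1)^1·-1^1·+1^-1 = +1.
(a,b)_11: α=0, u≡9; β=-2, v≡5 (mod 11); (9|11)=+1, (5|11)=+1; sign (−1)^0·+1^-2·+1^0 = +1.
(a,b)_37: α=0, u≡9; β=-2, v≡5 (mod 37); (9|37)=+1, (5|37)=-1; sign (−1)^0·+1^-2·-1^0 = +1.
(a,b)_7: α=1, u≡2; β=3, v≡1 (mod 7); (2|7)=+1, (1|7)=+1; sign (−1)^1·+1^3·+1^1 = -1.
(a,b)_2: α=2, β=8; u≡3, v≡7 (mod 8); ε(u)ε(v)=1·1, αω(v)=2·0, βω(u)=8·1; sum ≡ 1  ⇒  -1.
(a,b)_5: α=2, u≡1; β=6, v≡4 (mod 5); (1|5)=+1, (4|5)=+1; sign (−1)^0·+1^6·+1^2 = +1.
(a,b)_17: α=2, u≡4; β=4, v≡15 (mod 17); (4|17)=+1, (15|17)=+1; sign (−1)^0·+1^4·+1^2 = +1.
(a,b)_19: α=-2, u≡4; β=-3, v≡14 (mod 19); (4|19)=+1, (14|19)=-1; sign (−1)^0·+1^-3·-1^-2 = +1.
Ram(-21, 399) = {2, 7}; no ℚ_2-point on the conic.

[2, 7]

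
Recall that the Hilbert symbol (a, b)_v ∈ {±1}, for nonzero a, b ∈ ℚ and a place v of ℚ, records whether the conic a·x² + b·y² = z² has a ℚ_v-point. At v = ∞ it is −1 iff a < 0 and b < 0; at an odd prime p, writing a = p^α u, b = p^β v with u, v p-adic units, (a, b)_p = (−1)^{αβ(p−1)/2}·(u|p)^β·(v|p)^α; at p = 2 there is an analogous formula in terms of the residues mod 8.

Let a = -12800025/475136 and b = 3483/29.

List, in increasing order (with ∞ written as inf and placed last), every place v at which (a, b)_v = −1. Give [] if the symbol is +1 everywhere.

[2, 3, 29, 43]

(a, b) ≡ (-3741, 1247) mod (ℚ^×)²; places V = {2, 3, 5, 7, 29, 43, ∞}.
(a,b)_43: α=1, u≡42; β=1, v≡28 (mod 43); (42|43)=-1, (28|43)=-1; sign (−1)^1·-1^1·-1^1 = -1.
(a,b)_∞: sgn(-3741)=−, sgn(1247)=+, so +1.
(a,b)_2: α=-14, β=0; u≡3, v≡7 (mod 8); ε(u)ε(v)=1·1, αω(v)=-14·0, βω(u)=0·1; sum ≡ 1  ⇒  -1.
(a,b)_5: α=2, u≡4; β=0, v≡2 (mod 5); (4|5)=+1, (2|5)=-1; sign (−1)^0·+1^0·-1^2 = +1.
(a,b)_7: α=2, u≡2; β=0, v≡4 (mod 7); (2|7)=+1, (4|7)=+1; sign (−1)^0·+1^0·+1^2 = +1.
(a,b)_29: α=-1, u≡5; β=-1, v≡3 (mod 29); (5|29)=+1, (3|29)=-1; sign (−1)^0·+1^-1·-1^-1 = -1.
(a,b)_3: α=5, u≡1; β=4, v≡2 (mod 3); (1|3)=+1, (2|3)=-1; sign (−1)^0·+1^4·-1^5 = -1.
|Ram(-3741, 1247)| = 4, even; anisotropic at {2, 3, 29, 43}.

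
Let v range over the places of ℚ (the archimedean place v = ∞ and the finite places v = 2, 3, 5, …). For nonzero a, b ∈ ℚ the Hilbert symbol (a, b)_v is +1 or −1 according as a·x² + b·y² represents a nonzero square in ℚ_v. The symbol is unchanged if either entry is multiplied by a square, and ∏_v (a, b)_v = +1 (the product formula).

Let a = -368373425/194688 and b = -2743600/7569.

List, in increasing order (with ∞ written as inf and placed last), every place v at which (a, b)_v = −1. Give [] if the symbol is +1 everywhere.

[2, inf]

(a, b) ≡ (-34, -19) mod (ℚ^×)²; places V = {2, 3, 5, 7, 13, 17, 19, 29, ∞}.
(a,b)_∞: sgn(-34)=−, sgn(-19)=−, so -1.
(a,b)_2: α=-7, β=4; u≡7, v≡5 (mod 8); ε(u)ε(v)=1·0, αω(v)=-7·1, βω(u)=4·0; sum ≡ 1  ⇒  -1.
(a,b)_29: α=0, u≡24; β=-2, v≡10 (mod 29); (24|29)=+1, (10|29)=-1; sign (−1)^0·+1^-2·-1^0 = +1.
(a,b)_7: α=4, u≡2; β=0, v≡4 (mod 7); (2|7)=+1, (4|7)=+1; sign (−1)^0·+1^0·+1^4 = +1.
(a,b)_19: α=2, u≡6; β=3, v≡8 (mod 19); (6|19)=+1, (8|19)=-1; sign (−1)^0·+1^3·-1^2 = +1.
(a,b)_5: α=2, u≡1; β=2, v≡4 (mod 5); (1|5)=+1, (4|5)=+1; sign (−1)^0·+1^2·+1^2 = +1.
(a,b)_3: α=-2, u≡2; β=-2, v≡2 (mod 3); (2|3)=-1, (2|3)=-1; sign (−1)^0·-1^-2·-1^-2 = +1.
(a,b)_17: α=1, u≡2; β=0, v≡16 (mod 17); (2|17)=+1, (16|17)=+1; sign (−1)^0·+1^0·+1^1 = +1.
(a,b)_13: α=-2, u≡6; β=0, v≡8 (mod 13); (6|13)=-1, (8|13)=-1; sign (−1)^0·-1^0·-1^-2 = +1.
|Ram(-34, -19)| = 2, even; anisotropic at {2, ∞}.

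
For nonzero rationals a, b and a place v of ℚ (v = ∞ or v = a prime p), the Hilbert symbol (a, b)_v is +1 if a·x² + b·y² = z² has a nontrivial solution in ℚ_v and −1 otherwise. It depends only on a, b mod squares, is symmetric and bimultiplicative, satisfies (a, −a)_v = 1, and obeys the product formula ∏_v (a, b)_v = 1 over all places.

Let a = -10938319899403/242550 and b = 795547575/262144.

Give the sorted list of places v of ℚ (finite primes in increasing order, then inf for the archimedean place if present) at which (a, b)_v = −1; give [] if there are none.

Mod squares: a ≡ -8866, b ≡ 392863. Check v ∈ {∞, 2, 3, 5, 7, 11, 13, 19, 23, 29, 31}.
v=19: a=19^2·(≡11), b=19^1·(≡17) mod 19; (11|19)=+1, (17|19)=+1; (−1)^{2·1·9}·(+1)^1·(+1)^2 = +1.
v=7: a=7^-2·(≡6), b=7^0·(≡4) mod 7; (6|7)=-1, (4|7)=+1; (−1)^{-2·0·3}·(-1)^0·(+1)^-2 = +1.
v=29: a=29^2·(≡10), b=29^1·(≡23) mod 29; (10|29)=-1, (23|29)=+1; (−1)^{2·1·14}·(-1)^1·(+1)^2 = -1.
v=13: a=13^3·(≡5), b=13^0·(≡9) mod 13; (5|13)=-1, (9|13)=+1; (−1)^{3·0·6}·(-1)^0·(+1)^3 = +1.
v=3: a=3^-2·(≡2), b=3^4·(≡1) mod 3; (2|3)=-1, (1|3)=+1; (−1)^{-2·4·1}·(-1)^4·(+1)^-2 = +1.
v=2: v_2(a)=-1, v_2(b)=-18; units ≡ 7, 7 (mod 8); ε·ε+αω+βω = 1·1+-1·0+-18·0 ≡ 1  ⇒  (a,b)_2 = -1.
v=23: a=23^2·(≡12), b=23^1·(≡10) mod 23; (12|23)=+1, (10|23)=-1; (−1)^{2·1·11}·(+1)^1·(-1)^2 = +1.
v=31: a=31^1·(≡24), b=31^1·(≡8) mod 31; (24|31)=-1, (8|31)=+1; (−1)^{1·1·15}·(-1)^1·(+1)^1 = +1.
v=5: a=5^-2·(≡1), b=5^2·(≡2) mod 5; (1|5)=+1, (2|5)=-1; (−1)^{-2·2·2}·(+1)^2·(-1)^-2 = +1.
v=∞: -8866 < 0 and 392863 > 0  ⇒  (a,b)_∞ = +1.
v=11: a=11^-1·(≡10), b=11^0·(≡3) mod 11; (10|11)=-1, (3|11)=+1; (−1)^{-1·0·5}·(-1)^0·(+1)^-1 = +1.
Ram(-8866, 392863) = {2, 29}; no ℚ_2-point on the conic.

[2, 29]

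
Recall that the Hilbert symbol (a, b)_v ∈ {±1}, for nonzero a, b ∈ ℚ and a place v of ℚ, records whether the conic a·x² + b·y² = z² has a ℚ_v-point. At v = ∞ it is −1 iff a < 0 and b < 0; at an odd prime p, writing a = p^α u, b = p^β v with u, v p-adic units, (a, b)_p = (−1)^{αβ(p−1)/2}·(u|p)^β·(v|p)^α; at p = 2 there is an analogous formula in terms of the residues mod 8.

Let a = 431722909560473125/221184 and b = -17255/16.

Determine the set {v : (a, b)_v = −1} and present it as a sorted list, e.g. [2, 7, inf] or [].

(a, b) ≡ (2958, -17255) mod (ℚ^×)²; places V = {2, 3, 5, 7, 17, 29, ∞}.
(a,b)_3: α=-3, u≡2; β=0, v≡1 (mod 3); (2|3)=-1, (1|3)=+1; sign (−1)^0·-1^0·+1^-3 = +1.
(a,b)_5: α=4, u≡3; β=1, v≡4 (mod 5); (3|5)=-1, (4|5)=+1; sign (−1)^0·-1^1·+1^4 = -1.
(a,b)_29: α=3, u≡10; β=1, v≡19 (mod 29); (10|29)=-1, (19|29)=-1; sign (−1)^0·-1^1·-1^3 = +1.
(a,b)_2: α=-13, β=-4; u≡7, v≡1 (mod 8); ε(u)ε(v)=1·0, αω(v)=-13·0, βω(u)=-4·0; sum ≡ 0  ⇒  +1.
(a,b)_17: α=3, u≡8; β=1, v≡12 (mod 17); (8|17)=+1, (12|17)=-1; sign (−1)^0·+1^1·-1^3 = -1.
(a,b)_∞: sgn(2958)=+, sgn(-17255)=−, so +1.
(a,b)_7: α=8, u≡1; β=1, v≡3 (mod 7); (1|7)=+1, (3|7)=-1; sign (−1)^0·+1^1·-1^8 = +1.
Ram(2958, -17255) = {5, 17}; no ℚ_5-point on the conic.

[5, 17]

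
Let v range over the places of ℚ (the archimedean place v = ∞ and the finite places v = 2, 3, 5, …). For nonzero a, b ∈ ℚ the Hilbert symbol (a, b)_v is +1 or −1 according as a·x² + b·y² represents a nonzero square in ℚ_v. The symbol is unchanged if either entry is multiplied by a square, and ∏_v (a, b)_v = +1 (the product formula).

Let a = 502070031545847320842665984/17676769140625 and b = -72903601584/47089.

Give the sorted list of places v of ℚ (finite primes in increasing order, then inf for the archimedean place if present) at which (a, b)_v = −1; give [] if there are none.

[17, 29]

Mod squares: a ≡ 41, b ≡ -464899. Check v ∈ {∞, 2, 3, 5, 7, 11, 17, 23, 29, 31, 41}.
v=17: a=17^2·(≡12), b=17^1·(≡3) mod 17; (12|17)=-1, (3|17)=-1; (−1)^{2·1·8}·(-1)^1·(-1)^2 = -1.
v=31: a=31^-4·(≡20), b=31^-2·(≡8) mod 31; (20|31)=+1, (8|31)=+1; (−1)^{-4·-2·15}·(+1)^-2·(+1)^-4 = +1.
v=∞: 41 > 0 and -464899 < 0  ⇒  (a,b)_∞ = +1.
v=23: a=23^2·(≡2), b=23^1·(≡1) mod 23; (2|23)=+1, (1|23)=+1; (−1)^{2·1·11}·(+1)^1·(+1)^2 = +1.
v=2: v_2(a)=16, v_2(b)=4; units ≡ 1, 5 (mod 8); ε·ε+αω+βω = 0·0+16·1+4·0 ≡ 0  ⇒  (a,b)_2 = +1.
v=3: a=3^10·(≡2), b=3^4·(≡2) mod 3; (2|3)=-1, (2|3)=-1; (−1)^{10·4·1}·(-1)^4·(-1)^10 = +1.
v=29: a=29^2·(≡19), b=29^1·(≡22) mod 29; (19|29)=-1, (22|29)=+1; (−1)^{2·1·14}·(-1)^1·(+1)^2 = -1.
v=11: a=11^4·(≡7), b=11^2·(≡5) mod 11; (7|11)=-1, (5|11)=+1; (−1)^{4·2·5}·(-1)^2·(+1)^4 = +1.
v=7: a=7^-2·(≡5), b=7^-2·(≡6) mod 7; (5|7)=-1, (6|7)=-1; (−1)^{-2·-2·3}·(-1)^-2·(-1)^-2 = +1.
v=5: a=5^-8·(≡1), b=5^0·(≡4) mod 5; (1|5)=+1, (4|5)=+1; (−1)^{-8·0·2}·(+1)^0·(+1)^-8 = +1.
v=41: a=41^3·(≡25), b=41^1·(≡4) mod 41; (25|41)=+1, (4|41)=+1; (−1)^{3·1·20}·(+1)^1·(+1)^3 = +1.
|Ram(41, -464899)| = 2, even; anisotropic at {17, 29}.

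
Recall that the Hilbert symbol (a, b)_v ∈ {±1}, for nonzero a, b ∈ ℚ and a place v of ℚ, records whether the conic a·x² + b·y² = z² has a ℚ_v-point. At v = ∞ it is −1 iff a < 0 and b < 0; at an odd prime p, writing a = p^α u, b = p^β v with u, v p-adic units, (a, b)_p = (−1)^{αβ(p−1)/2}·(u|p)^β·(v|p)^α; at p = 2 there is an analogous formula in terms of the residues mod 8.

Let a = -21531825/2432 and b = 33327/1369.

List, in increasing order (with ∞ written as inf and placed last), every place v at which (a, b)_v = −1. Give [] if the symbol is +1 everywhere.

Mod squares: a ≡ -8246, b ≡ 7. Check v ∈ {∞, 2, 3, 5, 7, 19, 23, 31, 37}.
v=7: a=7^3·(≡5), b=7^1·(≡2) mod 7; (5|7)=-1, (2|7)=+1; (−1)^{3·1·3}·(-1)^1·(+1)^3 = +1.
v=3: a=3^4·(≡1), b=3^2·(≡1) mod 3; (1|3)=+1, (1|3)=+1; (−1)^{4·2·1}·(+1)^2·(+1)^4 = +1.
v=23: a=23^0·(≡5), b=23^2·(≡11) mod 23; (5|23)=-1, (11|23)=-1; (−1)^{0·2·11}·(-1)^2·(-1)^0 = +1.
v=∞: -8246 < 0 and 7 > 0  ⇒  (a,b)_∞ = +1.
v=19: a=19^-1·(≡15), b=19^0·(≡1) mod 19; (15|19)=-1, (1|19)=+1; (−1)^{-1·0·9}·(-1)^0·(+1)^-1 = +1.
v=5: a=5^2·(≡1), b=5^0·(≡3) mod 5; (1|5)=+1, (3|5)=-1; (−1)^{2·0·2}·(+1)^0·(-1)^2 = +1.
v=31: a=31^1·(≡3), b=31^0·(≡19) mod 31; (3|31)=-1, (19|31)=+1; (−1)^{1·0·15}·(-1)^0·(+1)^1 = +1.
v=2: v_2(a)=-7, v_2(b)=0; units ≡ 5, 7 (mod 8); ε·ε+αω+βω = 0·1+-7·0+0·1 ≡ 0  ⇒  (a,b)_2 = +1.
v=37: a=37^0·(≡23), b=37^-2·(≡27) mod 37; (23|37)=-1, (27|37)=+1; (−1)^{0·-2·18}·(-1)^-2·(+1)^0 = +1.
Every local symbol is +1, so the conic -8246·x² + 7·y² = z² has ℚ_v-points for all v and hence a ℚ-point; (a, b / ℚ) ≅ M_2(ℚ).

[]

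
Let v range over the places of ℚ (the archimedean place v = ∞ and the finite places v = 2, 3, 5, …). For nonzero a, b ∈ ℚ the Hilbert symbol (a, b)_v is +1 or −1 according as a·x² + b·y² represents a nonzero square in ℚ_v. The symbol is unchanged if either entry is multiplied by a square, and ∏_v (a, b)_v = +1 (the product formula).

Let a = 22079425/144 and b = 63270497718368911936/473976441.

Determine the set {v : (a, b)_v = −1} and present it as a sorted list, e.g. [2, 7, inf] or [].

[17, 19, 23, 47]

Mod squares: a ≡ 883177, b ≡ 2236129. Check v ∈ {∞, 2, 3, 5, 7, 17, 19, 23, 41, 43, 47, 59}.
v=41: a=41^0·(≡5), b=41^-2·(≡35) mod 41; (5|41)=+1, (35|41)=-1; (−1)^{0·-2·20}·(+1)^-2·(-1)^0 = +1.
v=3: a=3^-2·(≡1), b=3^-4·(≡1) mod 3; (1|3)=+1, (1|3)=+1; (−1)^{-2·-4·1}·(+1)^-4·(+1)^-2 = +1.
v=∞: 883177 > 0 and 2236129 > 0  ⇒  (a,b)_∞ = +1.
v=47: a=47^1·(≡19), b=47^4·(≡45) mod 47; (19|47)=-1, (45|47)=-1; (−1)^{1·4·23}·(-1)^4·(-1)^1 = -1.
v=23: a=23^1·(≡4), b=23^1·(≡18) mod 23; (4|23)=+1, (18|23)=+1; (−1)^{1·1·11}·(+1)^1·(+1)^1 = -1.
v=43: a=43^1·(≡18), b=43^3·(≡11) mod 43; (18|43)=-1, (11|43)=+1; (−1)^{1·3·21}·(-1)^3·(+1)^1 = +1.
v=2: v_2(a)=-4, v_2(b)=6; units ≡ 1, 1 (mod 8); ε·ε+αω+βω = 0·0+-4·0+6·0 ≡ 0  ⇒  (a,b)_2 = +1.
v=17: a=17^0·(≡10), b=17^1·(≡8) mod 17; (10|17)=-1, (8|17)=+1; (−1)^{0·1·8}·(-1)^1·(+1)^0 = -1.
v=19: a=19^1·(≡17), b=19^1·(≡1) mod 19; (17|19)=+1, (1|19)=+1; (−1)^{1·1·9}·(+1)^1·(+1)^1 = -1.
v=7: a=7^0·(≡1), b=7^3·(≡4) mod 7; (1|7)=+1, (4|7)=+1; (−1)^{0·3·3}·(+1)^3·(+1)^0 = +1.
v=5: a=5^2·(≡3), b=5^0·(≡1) mod 5; (3|5)=-1, (1|5)=+1; (−1)^{2·0·2}·(-1)^0·(+1)^2 = +1.
v=59: a=59^0·(≡33), b=59^-2·(≡1) mod 59; (33|59)=-1, (1|59)=+1; (−1)^{0·-2·29}·(-1)^-2·(+1)^0 = +1.
Ram(883177, 2236129) = {17, 19, 23, 47}; no ℚ_17-point on the conic.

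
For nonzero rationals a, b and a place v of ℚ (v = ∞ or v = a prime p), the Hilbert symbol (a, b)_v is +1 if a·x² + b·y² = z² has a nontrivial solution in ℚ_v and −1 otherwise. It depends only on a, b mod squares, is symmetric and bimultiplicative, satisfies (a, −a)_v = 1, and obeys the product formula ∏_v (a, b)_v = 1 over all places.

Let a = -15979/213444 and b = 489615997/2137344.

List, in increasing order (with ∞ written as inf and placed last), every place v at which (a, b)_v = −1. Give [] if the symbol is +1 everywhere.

Mod squares: a ≡ -19, b ≡ 897. Check v ∈ {∞, 2, 3, 7, 11, 13, 17, 19, 23, 29}.
v=23: a=23^0·(≡13), b=23^-1·(≡3) mod 23; (13|23)=+1, (3|23)=+1; (−1)^{0·-1·11}·(+1)^-1·(+1)^0 = +1.
v=2: v_2(a)=-2, v_2(b)=-8; units ≡ 5, 1 (mod 8); ε·ε+αω+βω = 0·0+-2·0+-8·1 ≡ 0  ⇒  (a,b)_2 = +1.
v=29: a=29^2·(≡17), b=29^0·(≡14) mod 29; (17|29)=-1, (14|29)=-1; (−1)^{2·0·14}·(-1)^0·(-1)^2 = +1.
v=17: a=17^0·(≡2), b=17^2·(≡2) mod 17; (2|17)=+1, (2|17)=+1; (−1)^{0·2·8}·(+1)^2·(+1)^0 = +1.
v=11: a=11^-2·(≡1), b=11^-2·(≡10) mod 11; (1|11)=+1, (10|11)=-1; (−1)^{-2·-2·5}·(+1)^-2·(-1)^-2 = +1.
v=7: a=7^-2·(≡1), b=7^0·(≡4) mod 7; (1|7)=+1, (4|7)=+1; (−1)^{-2·0·3}·(+1)^0·(+1)^-2 = +1.
v=∞: -19 < 0 and 897 > 0  ⇒  (a,b)_∞ = +1.
v=13: a=13^0·(≡5), b=13^1·(≡1) mod 13; (5|13)=-1, (1|13)=+1; (−1)^{0·1·6}·(-1)^1·(+1)^0 = -1.
v=19: a=19^1·(≡12), b=19^4·(≡6) mod 19; (12|19)=-1, (6|19)=+1; (−1)^{1·4·9}·(-1)^4·(+1)^1 = +1.
v=3: a=3^-2·(≡2), b=3^-1·(≡2) mod 3; (2|3)=-1, (2|3)=-1; (−1)^{-2·-1·1}·(-1)^-1·(-1)^-2 = -1.
(-19, 897 / ℚ) ramifies at {3, 13}: a division algebra.

[3, 13]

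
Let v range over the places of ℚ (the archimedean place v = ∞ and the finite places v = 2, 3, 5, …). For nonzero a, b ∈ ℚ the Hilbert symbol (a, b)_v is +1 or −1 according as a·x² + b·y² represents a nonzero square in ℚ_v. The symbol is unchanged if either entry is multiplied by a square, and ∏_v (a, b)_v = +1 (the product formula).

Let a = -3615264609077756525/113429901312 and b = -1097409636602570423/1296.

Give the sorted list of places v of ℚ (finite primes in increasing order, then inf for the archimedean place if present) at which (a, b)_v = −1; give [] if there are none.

(a, b) ≡ (-139899683, -23853863) mod (ℚ^×)²; places V = {2, 3, 5, 7, 11, 13, 17, 19, 29, 31, 37, 43, 47, ∞}.
(a,b)_5: α=2, u≡2; β=0, v≡2 (mod 5); (2|5)=-1, (2|5)=-1; sign (−1)^0·-1^0·-1^2 = +1.
(a,b)_17: α=-2, u≡1; β=2, v≡14 (mod 17); (1|17)=+1, (14|17)=-1; sign (−1)^0·+1^2·-1^-2 = +1.
(a,b)_47: α=1, u≡45; β=1, v≡18 (mod 47); (45|47)=-1, (18|47)=+1; sign (−1)^1·-1^1·+1^1 = +1.
(a,b)_13: α=-2, u≡10; β=0, v≡7 (mod 13); (10|13)=+1, (7|13)=-1; sign (−1)^0·+1^0·-1^-2 = +1.
(a,b)_29: α=1, u≡22; β=1, v≡4 (mod 29); (22|29)=+1, (4|29)=+1; sign (−1)^0·+1^1·+1^1 = +1.
(a,b)_31: α=1, u≡18; β=2, v≡22 (mod 31); (18|31)=+1, (22|31)=-1; sign (−1)^0·+1^2·-1^1 = -1.
(a,b)_43: α=1, u≡5; β=1, v≡37 (mod 43); (5|43)=-1, (37|43)=-1; sign (−1)^1·-1^1·-1^1 = -1.
(a,b)_37: α=2, u≡2; β=3, v≡7 (mod 37); (2|37)=-1, (7|37)=+1; sign (−1)^0·-1^3·+1^2 = -1.
(a,b)_2: α=-12, β=-4; u≡5, v≡1 (mod 8); ε(u)ε(v)=0·0, αω(v)=-12·0, βω(u)=-4·1; sum ≡ 0  ⇒  +1.
(a,b)_3: α=-4, u≡1; β=-4, v≡1 (mod 3); (1|3)=+1, (1|3)=+1; sign (−1)^0·+1^-4·+1^-4 = +1.
(a,b)_19: α=2, u≡8; β=0, v≡10 (mod 19); (8|19)=-1, (10|19)=-1; sign (−1)^0·-1^0·-1^2 = +1.
(a,b)_∞: sgn(-139899683)=−, sgn(-23853863)=−, so -1.
(a,b)_7: α=-1, u≡5; β=0, v≡1 (mod 7); (5|7)=-1, (1|7)=+1; sign (−1)^0·-1^0·+1^-1 = +1.
(a,b)_11: α=5, u≡3; β=3, v≡10 (mod 11); (3|11)=+1, (10|11)=-1; sign (−1)^1·+1^3·-1^5 = +1.
(-139899683, -23853863 / ℚ) ramifies at {31, 37, 43, ∞}: a division algebra.

[31, 37, 43, inf]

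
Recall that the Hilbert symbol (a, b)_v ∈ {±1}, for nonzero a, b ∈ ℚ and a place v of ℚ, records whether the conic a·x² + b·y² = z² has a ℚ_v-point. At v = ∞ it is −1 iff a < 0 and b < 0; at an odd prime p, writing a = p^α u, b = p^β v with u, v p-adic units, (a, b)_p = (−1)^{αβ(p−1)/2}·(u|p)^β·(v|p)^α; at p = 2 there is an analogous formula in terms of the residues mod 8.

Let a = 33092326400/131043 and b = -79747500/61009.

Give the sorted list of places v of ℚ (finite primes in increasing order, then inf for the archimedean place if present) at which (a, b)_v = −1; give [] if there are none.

(a, b) ≡ (79143, -651) mod (ℚ^×)²; places V = {2, 3, 5, 7, 11, 13, 19, 23, 31, 37, ∞}.
(a,b)_5: α=2, u≡2; β=4, v≡1 (mod 5); (2|5)=-1, (1|5)=+1; sign (−1)^0·-1^4·+1^2 = +1.
(a,b)_7: α=2, u≡4; β=3, v≡3 (mod 7); (4|7)=+1, (3|7)=-1; sign (−1)^0·+1^3·-1^2 = +1.
(a,b)_31: α=1, u≡27; β=1, v≡4 (mod 31); (27|31)=-1, (4|31)=+1; sign (−1)^1·-1^1·+1^1 = +1.
(a,b)_13: α=0, u≡1; β=-2, v≡9 (mod 13); (1|13)=+1, (9|13)=+1; sign (−1)^0·+1^-2·+1^0 = +1.
(a,b)_23: α=1, u≡5; β=0, v≡6 (mod 23); (5|23)=-1, (6|23)=+1; sign (−1)^0·-1^0·+1^1 = +1.
(a,b)_2: α=10, β=2; u≡7, v≡5 (mod 8); ε(u)ε(v)=1·0, αω(v)=10·1, βω(u)=2·0; sum ≡ 0  ⇒  +1.
(a,b)_11: α=-2, u≡9; β=0, v≡1 (mod 11); (9|11)=+1, (1|11)=+1; sign (−1)^0·+1^0·+1^-2 = +1.
(a,b)_∞: sgn(79143)=+, sgn(-651)=−, so +1.
(a,b)_3: α=-1, u≡2; β=1, v≡2 (mod 3); (2|3)=-1, (2|3)=-1; sign (−1)^1·-1^1·-1^-1 = -1.
(a,b)_37: α=1, u≡10; β=0, v≡17 (mod 37); (10|37)=+1, (17|37)=-1; sign (−1)^0·+1^0·-1^1 = -1.
(a,b)_19: α=-2, u≡14; β=-2, v≡8 (mod 19); (14|19)=-1, (8|19)=-1; sign (−1)^0·-1^-2·-1^-2 = +1.
|Ram(79143, -651)| = 2, even; anisotropic at {3, 37}.

[3, 37]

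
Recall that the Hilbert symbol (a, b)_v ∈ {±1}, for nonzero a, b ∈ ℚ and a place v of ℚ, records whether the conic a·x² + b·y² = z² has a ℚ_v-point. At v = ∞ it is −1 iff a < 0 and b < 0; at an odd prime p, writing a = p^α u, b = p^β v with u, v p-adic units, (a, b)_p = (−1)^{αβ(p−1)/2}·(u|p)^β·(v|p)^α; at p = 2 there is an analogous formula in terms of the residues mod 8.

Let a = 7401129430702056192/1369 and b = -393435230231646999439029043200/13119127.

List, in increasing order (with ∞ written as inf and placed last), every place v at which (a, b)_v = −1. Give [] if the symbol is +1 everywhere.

[2, 7, 13, 17]

(a, b) ≡ (646323, -119301) mod (ℚ^×)²; places V = {2, 3, 5, 7, 11, 13, 17, 19, 23, 29, 37, ∞}.
(a,b)_17: α=3, u≡7; β=4, v≡12 (mod 17); (7|17)=-1, (12|17)=-1; sign (−1)^0·-1^4·-1^3 = -1.
(a,b)_23: α=1, u≡4; β=1, v≡15 (mod 23); (4|23)=+1, (15|23)=-1; sign (−1)^1·+1^1·-1^1 = +1.
(a,b)_2: α=8, β=20; u≡3, v≡3 (mod 8); ε(u)ε(v)=1·1, αω(v)=8·1, βω(u)=20·1; sum ≡ 1  ⇒  -1.
(a,b)_5: α=0, u≡3; β=2, v≡1 (mod 5); (3|5)=-1, (1|5)=+1; sign (−1)^0·-1^2·+1^0 = +1.
(a,b)_∞: sgn(646323)=+, sgn(-119301)=−, so +1.
(a,b)_29: α=3, u≡15; β=4, v≡22 (mod 29); (15|29)=-1, (22|29)=+1; sign (−1)^0·-1^4·+1^3 = +1.
(a,b)_11: α=2, u≡2; β=2, v≡5 (mod 11); (2|11)=-1, (5|11)=+1; sign (−1)^0·-1^2·+1^2 = +1.
(a,b)_7: α=0, u≡6; β=-1, v≡2 (mod 7); (6|7)=-1, (2|7)=+1; sign (−1)^0·-1^-1·+1^0 = -1.
(a,b)_37: α=-2, u≡30; β=-4, v≡29 (mod 37); (30|37)=+1, (29|37)=-1; sign (−1)^0·+1^-4·-1^-2 = +1.
(a,b)_13: α=2, u≡6; β=3, v≡4 (mod 13); (6|13)=-1, (4|13)=+1; sign (−1)^0·-1^3·+1^2 = -1.
(a,b)_19: α=1, u≡4; β=1, v≡14 (mod 19); (4|19)=+1, (14|19)=-1; sign (−1)^1·+1^1·-1^1 = +1.
(a,b)_3: α=3, u≡2; β=7, v≡1 (mod 3); (2|3)=-1, (1|3)=+1; sign (−1)^1·-1^7·+1^3 = +1.
|Ram(646323, -119301)| = 4, even; anisotropic at {2, 7, 13, 17}.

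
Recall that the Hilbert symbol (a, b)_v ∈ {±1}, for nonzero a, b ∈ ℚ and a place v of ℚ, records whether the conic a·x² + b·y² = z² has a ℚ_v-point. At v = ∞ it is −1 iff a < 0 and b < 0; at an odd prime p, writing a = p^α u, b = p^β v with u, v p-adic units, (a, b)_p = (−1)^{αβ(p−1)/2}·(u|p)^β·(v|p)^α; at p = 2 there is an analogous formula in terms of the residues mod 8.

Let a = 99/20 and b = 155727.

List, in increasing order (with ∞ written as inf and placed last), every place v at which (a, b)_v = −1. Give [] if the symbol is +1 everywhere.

[2, 5]

(a, b) ≡ (55, 143) mod (ℚ^×)²; places V = {2, 3, 5, 11, 13, ∞}.
(a,b)_5: α=-1, u≡1; β=0, v≡2 (mod 5); (1|5)=+1, (2|5)=-1; sign (−1)^0·+1^0·-1^-1 = -1.
(a,b)_3: α=2, u≡1; β=2, v≡2 (mod 3); (1|3)=+1, (2|3)=-1; sign (−1)^0·+1^2·-1^2 = +1.
(a,b)_13: α=0, u≡3; β=1, v≡6 (mod 13); (3|13)=+1, (6|13)=-1; sign (−1)^0·+1^1·-1^0 = +1.
(a,b)_∞: sgn(55)=+, sgn(143)=+, so +1.
(a,b)_11: α=1, u≡1; β=3, v≡7 (mod 11); (1|11)=+1, (7|11)=-1; sign (−1)^1·+1^3·-1^1 = +1.
(a,b)_2: α=-2, β=0; u≡7, v≡7 (mod 8); ε(u)ε(v)=1·1, αω(v)=-2·0, βω(u)=0·0; sum ≡ 1  ⇒  -1.
Ram(55, 143) = {2, 5}; no ℚ_2-point on the conic.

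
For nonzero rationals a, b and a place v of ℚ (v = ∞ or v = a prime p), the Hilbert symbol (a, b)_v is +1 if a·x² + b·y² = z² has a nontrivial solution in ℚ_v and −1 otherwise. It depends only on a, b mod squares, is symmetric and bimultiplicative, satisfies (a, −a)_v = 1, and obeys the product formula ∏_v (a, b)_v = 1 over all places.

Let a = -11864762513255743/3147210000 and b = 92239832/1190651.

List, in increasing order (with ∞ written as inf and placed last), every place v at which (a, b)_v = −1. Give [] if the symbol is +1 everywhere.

[11, 13]

Mod squares: a ≡ -247, b ≡ 418. Check v ∈ {∞, 2, 3, 5, 7, 11, 13, 17, 19, 31, 41, 47}.
v=13: a=13^1·(≡7), b=13^0·(≡5) mod 13; (7|13)=-1, (5|13)=-1; (−1)^{1·0·6}·(-1)^0·(-1)^1 = -1.
v=∞: -247 < 0 and 418 > 0  ⇒  (a,b)_∞ = +1.
v=11: a=11^-2·(≡6), b=11^-1·(≡3) mod 11; (6|11)=-1, (3|11)=+1; (−1)^{-2·-1·5}·(-1)^-1·(+1)^-2 = -1.
v=5: a=5^-4·(≡2), b=5^0·(≡2) mod 5; (2|5)=-1, (2|5)=-1; (−1)^{-4·0·2}·(-1)^0·(-1)^-4 = +1.
v=7: a=7^2·(≡3), b=7^-2·(≡3) mod 7; (3|7)=-1, (3|7)=-1; (−1)^{2·-2·3}·(-1)^-2·(-1)^2 = +1.
v=47: a=47^0·(≡19), b=47^-2·(≡12) mod 47; (19|47)=-1, (12|47)=+1; (−1)^{0·-2·23}·(-1)^-2·(+1)^0 = +1.
v=19: a=19^3·(≡7), b=19^3·(≡14) mod 19; (7|19)=+1, (14|19)=-1; (−1)^{3·3·9}·(+1)^3·(-1)^3 = +1.
v=2: v_2(a)=-4, v_2(b)=3; units ≡ 1, 1 (mod 8); ε·ε+αω+βω = 0·0+-4·0+3·0 ≡ 0  ⇒  (a,b)_2 = +1.
v=41: a=41^4·(≡8), b=41^2·(≡5) mod 41; (8|41)=+1, (5|41)=+1; (−1)^{4·2·20}·(+1)^2·(+1)^4 = +1.
v=3: a=3^-2·(≡2), b=3^0·(≡1) mod 3; (2|3)=-1, (1|3)=+1; (−1)^{-2·0·1}·(-1)^0·(+1)^-2 = +1.
v=17: a=17^-2·(≡2), b=17^0·(≡5) mod 17; (2|17)=+1, (5|17)=-1; (−1)^{-2·0·8}·(+1)^0·(-1)^-2 = +1.
v=31: a=31^2·(≡9), b=31^0·(≡15) mod 31; (9|31)=+1, (15|31)=-1; (−1)^{2·0·15}·(+1)^0·(-1)^2 = +1.
(-247, 418 / ℚ) ramifies at {11, 13}: a division algebra.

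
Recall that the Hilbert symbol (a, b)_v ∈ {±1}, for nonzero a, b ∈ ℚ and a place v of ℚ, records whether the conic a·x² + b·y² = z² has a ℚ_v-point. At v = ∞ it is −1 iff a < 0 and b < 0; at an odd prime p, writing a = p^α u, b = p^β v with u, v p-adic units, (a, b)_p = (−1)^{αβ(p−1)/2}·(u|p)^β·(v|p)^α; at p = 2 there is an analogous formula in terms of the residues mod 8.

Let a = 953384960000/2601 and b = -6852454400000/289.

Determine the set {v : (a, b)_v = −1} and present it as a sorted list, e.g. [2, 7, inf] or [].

Mod squares: a ≡ 11, b ≡ -1265. Check v ∈ {∞, 2, 3, 5, 11, 17, 23}.
v=5: a=5^4·(≡1), b=5^5·(≡3) mod 5; (1|5)=+1, (3|5)=-1; (−1)^{4·5·2}·(+1)^5·(-1)^4 = +1.
v=17: a=17^-2·(≡10), b=17^-2·(≡14) mod 17; (10|17)=-1, (14|17)=-1; (−1)^{-2·-2·8}·(-1)^-2·(-1)^-2 = +1.
v=3: a=3^-2·(≡2), b=3^0·(≡1) mod 3; (2|3)=-1, (1|3)=+1; (−1)^{-2·0·1}·(-1)^0·(+1)^-2 = +1.
v=23: a=23^2·(≡10), b=23^3·(≡15) mod 23; (10|23)=-1, (15|23)=-1; (−1)^{2·3·11}·(-1)^3·(-1)^2 = -1.
v=11: a=11^1·(≡1), b=11^1·(≡2) mod 11; (1|11)=+1, (2|11)=-1; (−1)^{1·1·5}·(+1)^1·(-1)^1 = +1.
v=∞: 11 > 0 and -1265 < 0  ⇒  (a,b)_∞ = +1.
v=2: v_2(a)=18, v_2(b)=14; units ≡ 3, 7 (mod 8); ε·ε+αω+βω = 1·1+18·0+14·1 ≡ 1  ⇒  (a,b)_2 = -1.
(11, -1265 / ℚ) ramifies at {2, 23}: a division algebra.

[2, 23]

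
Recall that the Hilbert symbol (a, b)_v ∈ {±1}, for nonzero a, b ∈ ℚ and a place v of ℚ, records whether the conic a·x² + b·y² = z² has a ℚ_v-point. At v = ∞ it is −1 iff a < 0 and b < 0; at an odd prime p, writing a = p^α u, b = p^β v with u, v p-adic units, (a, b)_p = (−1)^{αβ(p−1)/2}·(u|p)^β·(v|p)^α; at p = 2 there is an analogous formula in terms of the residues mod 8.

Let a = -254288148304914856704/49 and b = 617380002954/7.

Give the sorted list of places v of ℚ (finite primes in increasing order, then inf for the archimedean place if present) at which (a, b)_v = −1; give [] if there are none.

Mod squares: a ≡ -10659, b ≡ 38038. Check v ∈ {∞, 2, 3, 7, 11, 13, 17, 19}.
v=19: a=19^5·(≡17), b=19^3·(≡17) mod 19; (17|19)=+1, (17|19)=+1; (−1)^{5·3·9}·(+1)^3·(+1)^5 = -1.
v=17: a=17^3·(≡13), b=17^2·(≡16) mod 17; (13|17)=+1, (16|17)=+1; (−1)^{3·2·8}·(+1)^2·(+1)^3 = +1.
v=13: a=13^2·(≡4), b=13^1·(≡4) mod 13; (4|13)=+1, (4|13)=+1; (−1)^{2·1·6}·(+1)^1·(+1)^2 = +1.
v=∞: -10659 < 0 and 38038 > 0  ⇒  (a,b)_∞ = +1.
v=7: a=7^-2·(≡2), b=7^-1·(≡1) mod 7; (2|7)=+1, (1|7)=+1; (−1)^{-2·-1·3}·(+1)^-1·(+1)^-2 = +1.
v=3: a=3^1·(≡2), b=3^2·(≡1) mod 3; (2|3)=-1, (1|3)=+1; (−1)^{1·2·1}·(-1)^2·(+1)^1 = +1.
v=11: a=11^5·(≡2), b=11^3·(≡3) mod 11; (2|11)=-1, (3|11)=+1; (−1)^{5·3·5}·(-1)^3·(+1)^5 = +1.
v=2: v_2(a)=8, v_2(b)=1; units ≡ 5, 3 (mod 8); ε·ε+αω+βω = 0·1+8·1+1·1 ≡ 1  ⇒  (a,b)_2 = -1.
|Ram(-10659, 38038)| = 2, even; anisotropic at {2, 19}.

[2, 19]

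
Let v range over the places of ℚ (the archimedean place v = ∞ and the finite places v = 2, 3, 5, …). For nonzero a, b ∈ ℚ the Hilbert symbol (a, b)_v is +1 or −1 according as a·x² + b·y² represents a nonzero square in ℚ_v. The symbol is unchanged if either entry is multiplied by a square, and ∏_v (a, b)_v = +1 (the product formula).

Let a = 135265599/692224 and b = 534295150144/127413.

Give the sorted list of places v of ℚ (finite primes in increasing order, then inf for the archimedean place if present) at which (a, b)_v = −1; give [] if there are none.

[7, 23, 31, 43]

Mod squares: a ≡ 17871, b ≡ 2304757. Check v ∈ {∞, 2, 3, 7, 11, 13, 19, 23, 29, 31, 37, 43}.
v=∞: 17871 > 0 and 2304757 > 0  ⇒  (a,b)_∞ = +1.
v=37: a=37^1·(≡20), b=37^0·(≡9) mod 37; (20|37)=-1, (9|37)=+1; (−1)^{1·0·18}·(-1)^0·(+1)^1 = +1.
v=19: a=19^0·(≡6), b=19^1·(≡16) mod 19; (6|19)=+1, (16|19)=+1; (−1)^{0·1·9}·(+1)^1·(+1)^0 = +1.
v=7: a=7^1·(≡3), b=7^3·(≡5) mod 7; (3|7)=-1, (5|7)=-1; (−1)^{1·3·3}·(-1)^3·(-1)^1 = -1.
v=11: a=11^0·(≡8), b=11^-2·(≡1) mod 11; (8|11)=-1, (1|11)=+1; (−1)^{0·-2·5}·(-1)^-2·(+1)^0 = +1.
v=23: a=23^1·(≡8), b=23^0·(≡22) mod 23; (8|23)=+1, (22|23)=-1; (−1)^{1·0·11}·(+1)^0·(-1)^1 = -1.
v=13: a=13^-2·(≡1), b=13^-1·(≡11) mod 13; (1|13)=+1, (11|13)=-1; (−1)^{-2·-1·6}·(+1)^-1·(-1)^-2 = +1.
v=29: a=29^2·(≡4), b=29^0·(≡12) mod 29; (4|29)=+1, (12|29)=-1; (−1)^{2·0·14}·(+1)^0·(-1)^2 = +1.
v=43: a=43^0·(≡37), b=43^1·(≡24) mod 43; (37|43)=-1, (24|43)=+1; (−1)^{0·1·21}·(-1)^1·(+1)^0 = -1.
v=31: a=31^0·(≡3), b=31^3·(≡25) mod 31; (3|31)=-1, (25|31)=+1; (−1)^{0·3·15}·(-1)^3·(+1)^0 = -1.
v=2: v_2(a)=-12, v_2(b)=6; units ≡ 7, 5 (mod 8); ε·ε+αω+βω = 1·0+-12·1+6·0 ≡ 0  ⇒  (a,b)_2 = +1.
v=3: a=3^3·(≡2), b=3^-4·(≡1) mod 3; (2|3)=-1, (1|3)=+1; (−1)^{3·-4·1}·(-1)^-4·(+1)^3 = +1.
(17871, 2304757 / ℚ) ramifies at {7, 23, 31, 43}: a division algebra.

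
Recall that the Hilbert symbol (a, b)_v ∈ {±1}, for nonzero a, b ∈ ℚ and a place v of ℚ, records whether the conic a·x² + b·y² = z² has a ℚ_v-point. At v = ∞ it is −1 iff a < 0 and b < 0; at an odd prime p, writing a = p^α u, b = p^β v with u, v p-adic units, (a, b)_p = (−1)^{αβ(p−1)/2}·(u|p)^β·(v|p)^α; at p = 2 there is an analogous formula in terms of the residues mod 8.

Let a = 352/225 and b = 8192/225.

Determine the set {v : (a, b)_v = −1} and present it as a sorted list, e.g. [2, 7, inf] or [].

(a, b) ≡ (22, 2) mod (ℚ^×)²; places V = {2, 3, 5, 11, ∞}.
(a,b)_2: α=5, β=13; u≡3, v≡1 (mod 8); ε(u)ε(v)=1·0, αω(v)=5·0, βω(u)=13·1; sum ≡ 1  ⇒  -1.
(a,b)_5: α=-2, u≡3; β=-2, v≡3 (mod 5); (3|5)=-1, (3|5)=-1; sign (−1)^0·-1^-2·-1^-2 = +1.
(a,b)_∞: sgn(22)=+, sgn(2)=+, so +1.
(a,b)_3: α=-2, u≡1; β=-2, v≡2 (mod 3); (1|3)=+1, (2|3)=-1; sign (−1)^0·+1^-2·-1^-2 = +1.
(a,b)_11: α=1, u≡2; β=0, v≡6 (mod 11); (2|11)=-1, (6|11)=-1; sign (−1)^0·-1^0·-1^1 = -1.
(22, 2 / ℚ) ramifies at {2, 11}: a division algebra.

[2, 11]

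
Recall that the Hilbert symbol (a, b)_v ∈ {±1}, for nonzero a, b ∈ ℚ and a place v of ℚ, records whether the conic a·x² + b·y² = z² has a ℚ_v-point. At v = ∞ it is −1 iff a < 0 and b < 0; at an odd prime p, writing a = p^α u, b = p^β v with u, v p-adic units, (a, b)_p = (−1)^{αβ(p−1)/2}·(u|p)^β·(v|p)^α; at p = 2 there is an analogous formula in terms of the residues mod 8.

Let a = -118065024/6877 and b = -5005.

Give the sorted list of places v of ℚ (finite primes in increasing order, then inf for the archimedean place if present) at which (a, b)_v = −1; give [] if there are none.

[2, 5, 13, inf]

(a, b) ≡ (-182, -5005) mod (ℚ^×)²; places V = {2, 3, 5, 7, 11, 13, 23, ∞}.
(a,b)_3: α=2, u≡1; β=0, v≡2 (mod 3); (1|3)=+1, (2|3)=-1; sign (−1)^0·+1^0·-1^2 = +1.
(a,b)_2: α=7, β=0; u≡5, v≡3 (mod 8); ε(u)ε(v)=0·1, αω(v)=7·1, βω(u)=0·1; sum ≡ 1  ⇒  -1.
(a,b)_23: α=-2, u≡9; β=0, v≡9 (mod 23); (9|23)=+1, (9|23)=+1; sign (−1)^0·+1^0·+1^-2 = +1.
(a,b)_∞: sgn(-182)=−, sgn(-5005)=−, so -1.
(a,b)_11: α=4, u≡5; β=1, v≡7 (mod 11); (5|11)=+1, (7|11)=-1; sign (−1)^0·+1^1·-1^4 = +1.
(a,b)_5: α=0, u≡3; β=1, v≡4 (mod 5); (3|5)=-1, (4|5)=+1; sign (−1)^0·-1^1·+1^0 = -1.
(a,b)_7: α=1, u≡4; β=1, v≡6 (mod 7); (4|7)=+1, (6|7)=-1; sign (−1)^1·+1^1·-1^1 = +1.
(a,b)_13: α=-1, u≡3; β=1, v≡5 (mod 13); (3|13)=+1, (5|13)=-1; sign (−1)^0·+1^1·-1^-1 = -1.
(-182, -5005 / ℚ) ramifies at {2, 5, 13, ∞}: a division algebra.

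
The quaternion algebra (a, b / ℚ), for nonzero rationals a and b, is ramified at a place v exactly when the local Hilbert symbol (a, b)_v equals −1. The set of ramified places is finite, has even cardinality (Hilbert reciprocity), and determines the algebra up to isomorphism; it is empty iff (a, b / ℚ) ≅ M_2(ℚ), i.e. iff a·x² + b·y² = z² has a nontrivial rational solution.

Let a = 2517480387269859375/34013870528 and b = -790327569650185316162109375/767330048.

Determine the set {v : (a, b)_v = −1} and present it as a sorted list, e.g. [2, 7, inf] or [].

[3, 5, 17, 29]

Mod squares: a ≡ 34017, b ≡ -396865. Check v ∈ {∞, 2, 3, 5, 7, 11, 13, 17, 19, 23, 29, 31}.
v=13: a=13^4·(≡1), b=13^0·(≡9) mod 13; (1|13)=+1, (9|13)=+1; (−1)^{4·0·6}·(+1)^0·(+1)^4 = +1.
v=7: a=7^2·(≡2), b=7^7·(≡5) mod 7; (2|7)=+1, (5|7)=-1; (−1)^{2·7·3}·(+1)^7·(-1)^2 = +1.
v=5: a=5^6·(≡2), b=5^13·(≡3) mod 5; (2|5)=-1, (3|5)=-1; (−1)^{6·13·2}·(-1)^13·(-1)^6 = -1.
v=2: v_2(a)=-6, v_2(b)=-8; units ≡ 1, 7 (mod 8); ε·ε+αω+βω = 0·1+-6·0+-8·0 ≡ 0  ⇒  (a,b)_2 = +1.
v=17: a=17^1·(≡12), b=17^3·(≡2) mod 17; (12|17)=-1, (2|17)=+1; (−1)^{1·3·8}·(-1)^3·(+1)^1 = -1.
v=∞: 34017 > 0 and -396865 < 0  ⇒  (a,b)_∞ = +1.
v=3: a=3^5·(≡2), b=3^8·(≡2) mod 3; (2|3)=-1, (2|3)=-1; (−1)^{5·8·1}·(-1)^8·(-1)^5 = -1.
v=23: a=23^-3·(≡10), b=23^-1·(≡12) mod 23; (10|23)=-1, (12|23)=+1; (−1)^{-3·-1·11}·(-1)^-1·(+1)^-3 = +1.
v=19: a=19^-2·(≡5), b=19^-4·(≡4) mod 19; (5|19)=+1, (4|19)=+1; (−1)^{-2·-4·9}·(+1)^-4·(+1)^-2 = +1.
v=11: a=11^-2·(≡3), b=11^0·(≡3) mod 11; (3|11)=+1, (3|11)=+1; (−1)^{-2·0·5}·(+1)^0·(+1)^-2 = +1.
v=29: a=29^1·(≡4), b=29^3·(≡8) mod 29; (4|29)=+1, (8|29)=-1; (−1)^{1·3·14}·(+1)^3·(-1)^1 = -1.
v=31: a=31^2·(≡14), b=31^0·(≡14) mod 31; (14|31)=+1, (14|31)=+1; (−1)^{2·0·15}·(+1)^0·(+1)^2 = +1.
(34017, -396865 / ℚ) ramifies at {3, 5, 17, 29}: a division algebra.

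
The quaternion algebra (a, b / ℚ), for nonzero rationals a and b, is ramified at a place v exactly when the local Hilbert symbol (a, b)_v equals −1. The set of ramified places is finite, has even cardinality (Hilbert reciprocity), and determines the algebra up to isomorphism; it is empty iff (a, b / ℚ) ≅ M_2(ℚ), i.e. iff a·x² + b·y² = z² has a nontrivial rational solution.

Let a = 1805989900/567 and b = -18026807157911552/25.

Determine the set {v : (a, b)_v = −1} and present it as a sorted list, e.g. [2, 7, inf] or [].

Mod squares: a ≡ 437437, b ≡ -23. Check v ∈ {∞, 2, 3, 5, 7, 11, 13, 17, 19, 23}.
v=13: a=13^1·(≡11), b=13^2·(≡3) mod 13; (11|13)=-1, (3|13)=+1; (−1)^{1·2·6}·(-1)^2·(+1)^1 = +1.
v=17: a=17^2·(≡6), b=17^0·(≡7) mod 17; (6|17)=-1, (7|17)=-1; (−1)^{2·0·8}·(-1)^0·(-1)^2 = +1.
v=7: a=7^-1·(≡2), b=7^2·(≡5) mod 7; (2|7)=+1, (5|7)=-1; (−1)^{-1·2·3}·(+1)^2·(-1)^-1 = -1.
v=23: a=23^1·(≡7), b=23^3·(≡19) mod 23; (7|23)=-1, (19|23)=-1; (−1)^{1·3·11}·(-1)^3·(-1)^1 = -1.
v=∞: 437437 > 0 and -23 < 0  ⇒  (a,b)_∞ = +1.
v=11: a=11^1·(≡8), b=11^2·(≡2) mod 11; (8|11)=-1, (2|11)=-1; (−1)^{1·2·5}·(-1)^2·(-1)^1 = -1.
v=2: v_2(a)=2, v_2(b)=12; units ≡ 5, 1 (mod 8); ε·ε+αω+βω = 0·0+2·0+12·1 ≡ 0  ⇒  (a,b)_2 = +1.
v=3: a=3^-4·(≡1), b=3^0·(≡1) mod 3; (1|3)=+1, (1|3)=+1; (−1)^{-4·0·1}·(+1)^0·(+1)^-4 = +1.
v=19: a=19^1·(≡12), b=19^2·(≡13) mod 19; (12|19)=-1, (13|19)=-1; (−1)^{1·2·9}·(-1)^2·(-1)^1 = -1.
v=5: a=5^2·(≡3), b=5^-2·(≡3) mod 5; (3|5)=-1, (3|5)=-1; (−1)^{2·-2·2}·(-1)^-2·(-1)^2 = +1.
(437437, -23 / ℚ) ramifies at {7, 11, 19, 23}: a division algebra.

[7, 11, 19, 23]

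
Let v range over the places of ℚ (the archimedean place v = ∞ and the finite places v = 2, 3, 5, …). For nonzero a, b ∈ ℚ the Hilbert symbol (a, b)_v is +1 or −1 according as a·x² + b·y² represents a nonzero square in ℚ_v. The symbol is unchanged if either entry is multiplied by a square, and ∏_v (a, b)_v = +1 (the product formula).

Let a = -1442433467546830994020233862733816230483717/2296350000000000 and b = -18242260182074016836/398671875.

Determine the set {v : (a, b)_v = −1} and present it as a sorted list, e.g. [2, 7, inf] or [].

[5, 11, 23, inf]

(a, b) ≡ (-8855, -1435) mod (ℚ^×)²; places V = {2, 3, 5, 7, 11, 17, 19, 23, 37, 41, 43, 59, ∞}.
(a,b)_∞: sgn(-8855)=−, sgn(-1435)=−, so -1.
(a,b)_17: α=4, u≡15; β=2, v≡6 (mod 17); (15|17)=+1, (6|17)=-1; sign (−1)^0·+1^2·-1^4 = +1.
(a,b)_5: α=-11, u≡1; β=-7, v≡3 (mod 5); (1|5)=+1, (3|5)=-1; sign (−1)^0·+1^-7·-1^-11 = -1.
(a,b)_41: α=2, u≡40; β=1, v≡12 (mod 41); (40|41)=+1, (12|41)=-1; sign (−1)^0·+1^1·-1^2 = +1.
(a,b)_43: α=0, u≡37; β=2, v≡26 (mod 43); (37|43)=-1, (26|43)=-1; sign (−1)^0·-1^2·-1^0 = +1.
(a,b)_59: α=4, u≡40; β=2, v≡40 (mod 59); (40|59)=-1, (40|59)=-1; sign (−1)^0·-1^2·-1^4 = +1.
(a,b)_2: α=-10, β=2; u≡1, v≡5 (mod 8); ε(u)ε(v)=0·0, αω(v)=-10·1, βω(u)=2·0; sum ≡ 0  ⇒  +1.
(a,b)_7: α=-1, u≡1; β=-1, v≡3 (mod 7); (1|7)=+1, (3|7)=-1; sign (−1)^1·+1^-1·-1^-1 = +1.
(a,b)_37: α=4, u≡27; β=2, v≡32 (mod 37); (27|37)=+1, (32|37)=-1; sign (−1)^0·+1^2·-1^4 = +1.
(a,b)_19: α=4, u≡15; β=2, v≡6 (mod 19); (15|19)=-1, (6|19)=+1; sign (−1)^0·-1^2·+1^4 = +1.
(a,b)_3: α=-8, u≡1; β=-6, v≡2 (mod 3); (1|3)=+1, (2|3)=-1; sign (−1)^0·+1^-6·-1^-8 = +1.
(a,b)_23: α=3, u≡16; β=0, v≡10 (mod 23); (16|23)=+1, (10|23)=-1; sign (−1)^0·+1^0·-1^3 = -1.
(a,b)_11: α=11, u≡1; β=2, v≡6 (mod 11); (1|11)=+1, (6|11)=-1; sign (−1)^0·+1^2·-1^11 = -1.
|Ram(-8855, -1435)| = 4, even; anisotropic at {5, 11, 23, ∞}.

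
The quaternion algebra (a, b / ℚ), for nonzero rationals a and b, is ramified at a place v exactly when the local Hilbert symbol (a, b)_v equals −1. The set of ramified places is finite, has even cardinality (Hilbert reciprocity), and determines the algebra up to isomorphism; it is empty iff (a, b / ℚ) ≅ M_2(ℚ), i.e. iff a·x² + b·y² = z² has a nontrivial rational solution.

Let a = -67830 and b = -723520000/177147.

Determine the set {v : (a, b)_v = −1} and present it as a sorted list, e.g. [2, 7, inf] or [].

[2, 17, 19, inf]

(a, b) ≡ (-67830, -13566) mod (ℚ^×)²; places V = {2, 3, 5, 7, 17, 19, ∞}.
(a,b)_5: α=1, u≡4; β=4, v≡4 (mod 5); (4|5)=+1, (4|5)=+1; sign (−1)^0·+1^4·+1^1 = +1.
(a,b)_7: α=1, u≡5; β=1, v≡1 (mod 7); (5|7)=-1, (1|7)=+1; sign (−1)^1·-1^1·+1^1 = +1.
(a,b)_∞: sgn(-67830)=−, sgn(-13566)=−, so -1.
(a,b)_2: α=1, β=9; u≡5, v≡1 (mod 8); ε(u)ε(v)=0·0, αω(v)=1·0, βω(u)=9·1; sum ≡ 1  ⇒  -1.
(a,b)_19: α=1, u≡2; β=1, v≡18 (mod 19); (2|19)=-1, (18|19)=-1; sign (−1)^1·-1^1·-1^1 = -1.
(a,b)_3: α=1, u≡1; β=-11, v≡2 (mod 3); (1|3)=+1, (2|3)=-1; sign (−1)^1·+1^-11·-1^1 = +1.
(a,b)_17: α=1, u≡5; β=1, v≡16 (mod 17); (5|17)=-1, (16|17)=+1; sign (−1)^0·-1^1·+1^1 = -1.
(-67830, -13566 / ℚ) ramifies at {2, 17, 19, ∞}: a division algebra.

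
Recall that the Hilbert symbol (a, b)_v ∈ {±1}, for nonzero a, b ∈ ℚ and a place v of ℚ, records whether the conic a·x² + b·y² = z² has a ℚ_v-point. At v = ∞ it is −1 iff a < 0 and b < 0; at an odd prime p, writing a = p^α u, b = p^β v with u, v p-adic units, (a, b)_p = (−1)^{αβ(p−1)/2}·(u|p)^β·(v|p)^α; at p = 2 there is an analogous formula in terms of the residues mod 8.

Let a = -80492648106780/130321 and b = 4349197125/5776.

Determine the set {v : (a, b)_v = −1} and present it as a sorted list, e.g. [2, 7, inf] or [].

Mod squares: a ≡ -255, b ≡ 1365. Check v ∈ {∞, 2, 3, 5, 7, 13, 17, 19}.
v=2: v_2(a)=2, v_2(b)=-4; units ≡ 1, 5 (mod 8); ε·ε+αω+βω = 0·0+2·1+-4·0 ≡ 0  ⇒  (a,b)_2 = +1.
v=17: a=17^1·(≡15), b=17^2·(≡10) mod 17; (15|17)=+1, (10|17)=-1; (−1)^{1·2·8}·(+1)^2·(-1)^1 = -1.
v=19: a=19^-4·(≡5), b=19^-2·(≡1) mod 19; (5|19)=+1, (1|19)=+1; (−1)^{-4·-2·9}·(+1)^-2·(+1)^-4 = +1.
v=13: a=13^2·(≡7), b=13^1·(≡4) mod 13; (7|13)=-1, (4|13)=+1; (−1)^{2·1·6}·(-1)^1·(+1)^2 = -1.
v=3: a=3^5·(≡2), b=3^3·(≡2) mod 3; (2|3)=-1, (2|3)=-1; (−1)^{5·3·1}·(-1)^3·(-1)^5 = -1.
v=∞: -255 < 0 and 1365 > 0  ⇒  (a,b)_∞ = +1.
v=5: a=5^1·(≡4), b=5^3·(≡2) mod 5; (4|5)=+1, (2|5)=-1; (−1)^{1·3·2}·(+1)^3·(-1)^1 = -1.
v=7: a=7^8·(≡4), b=7^3·(≡5) mod 7; (4|7)=+1, (5|7)=-1; (−1)^{8·3·3}·(+1)^3·(-1)^8 = +1.
|Ram(-255, 1365)| = 4, even; anisotropic at {3, 5, 13, 17}.

[3, 5, 13, 17]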